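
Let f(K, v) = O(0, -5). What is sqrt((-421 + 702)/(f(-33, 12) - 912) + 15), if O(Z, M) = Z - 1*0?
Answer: sqrt(763743)/228 ≈ 3.8330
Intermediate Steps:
O(Z, M) = Z (O(Z, M) = Z + 0 = Z)
f(K, v) = 0
sqrt((-421 + 702)/(f(-33, 12) - 912) + 15) = sqrt((-421 + 702)/(0 - 912) + 15) = sqrt(281/(-912) + 15) = sqrt(281*(-1/912) + 15) = sqrt(-281/912 + 15) = sqrt(13399/912) = sqrt(763743)/228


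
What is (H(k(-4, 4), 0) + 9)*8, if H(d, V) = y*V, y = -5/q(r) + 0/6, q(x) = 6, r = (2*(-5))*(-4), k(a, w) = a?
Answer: 72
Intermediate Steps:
r = 40 (r = -10*(-4) = 40)
y = -⅚ (y = -5/6 + 0/6 = -5*⅙ + 0*(⅙) = -⅚ + 0 = -⅚ ≈ -0.83333)
H(d, V) = -5*V/6
(H(k(-4, 4), 0) + 9)*8 = (-⅚*0 + 9)*8 = (0 + 9)*8 = 9*8 = 72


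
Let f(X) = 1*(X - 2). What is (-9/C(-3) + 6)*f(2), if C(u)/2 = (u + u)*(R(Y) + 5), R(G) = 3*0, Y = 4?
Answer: 0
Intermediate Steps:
R(G) = 0
f(X) = -2 + X (f(X) = 1*(-2 + X) = -2 + X)
C(u) = 20*u (C(u) = 2*((u + u)*(0 + 5)) = 2*((2*u)*5) = 2*(10*u) = 20*u)
(-9/C(-3) + 6)*f(2) = (-9/(20*(-3)) + 6)*(-2 + 2) = (-9/(-60) + 6)*0 = (-9*(-1/60) + 6)*0 = (3/20 + 6)*0 = (123/20)*0 = 0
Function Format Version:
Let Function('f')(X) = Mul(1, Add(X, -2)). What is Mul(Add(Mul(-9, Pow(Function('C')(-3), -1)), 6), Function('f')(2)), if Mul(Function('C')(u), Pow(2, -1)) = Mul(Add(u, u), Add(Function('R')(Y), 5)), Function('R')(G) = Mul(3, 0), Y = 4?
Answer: 0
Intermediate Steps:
Function('R')(G) = 0
Function('f')(X) = Add(-2, X) (Function('f')(X) = Mul(1, Add(-2, X)) = Add(-2, X))
Function('C')(u) = Mul(20, u) (Function('C')(u) = Mul(2, Mul(Add(u, u), Add(0, 5))) = Mul(2, Mul(Mul(2, u), 5)) = Mul(2, Mul(10, u)) = Mul(20, u))
Mul(Add(Mul(-9, Pow(Function('C')(-3), -1)), 6), Function('f')(2)) = Mul(Add(Mul(-9, Pow(Mul(20, -3), -1)), 6), Add(-2, 2)) = Mul(Add(Mul(-9, Pow(-60, -1)), 6), 0) = Mul(Add(Mul(-9, Rational(-1, 60)), 6), 0) = Mul(Add(Rational(3, 20), 6), 0) = Mul(Rational(123, 20), 0) = 0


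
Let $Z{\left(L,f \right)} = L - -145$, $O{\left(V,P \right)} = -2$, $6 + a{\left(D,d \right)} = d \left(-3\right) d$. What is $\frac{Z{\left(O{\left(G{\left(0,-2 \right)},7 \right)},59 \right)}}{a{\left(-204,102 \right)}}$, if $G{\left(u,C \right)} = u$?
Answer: $- \frac{13}{2838} \approx -0.0045807$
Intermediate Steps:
$a{\left(D,d \right)} = -6 - 3 d^{2}$ ($a{\left(D,d \right)} = -6 + d \left(-3\right) d = -6 + - 3 d d = -6 - 3 d^{2}$)
$Z{\left(L,f \right)} = 145 + L$ ($Z{\left(L,f \right)} = L + 145 = 145 + L$)
$\frac{Z{\left(O{\left(G{\left(0,-2 \right)},7 \right)},59 \right)}}{a{\left(-204,102 \right)}} = \frac{145 - 2}{-6 - 3 \cdot 102^{2}} = \frac{143}{-6 - 31212} = \frac{143}{-31218} = 143 \left(- \frac{1}{31218}\right) = - \frac{13}{2838}$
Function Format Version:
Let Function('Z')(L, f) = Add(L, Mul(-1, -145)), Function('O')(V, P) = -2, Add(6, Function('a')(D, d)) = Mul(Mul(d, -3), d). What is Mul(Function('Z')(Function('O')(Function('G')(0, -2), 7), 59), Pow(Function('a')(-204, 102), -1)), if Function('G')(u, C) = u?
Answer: Rational(-13, 2838) ≈ -0.0045807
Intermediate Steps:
Function('a')(D, d) = Add(-6, Mul(-3, Pow(d, 2))) (Function('a')(D, d) = Add(-6, Mul(Mul(d, -3), d)) = Add(-6, Mul(Mul(-3, d), d)) = Add(-6, Mul(-3, Pow(d, 2))))
Function('Z')(L, f) = Add(145, L) (Function('Z')(L, f) = Add(L, 145) = Add(145, L))
Mul(Function('Z')(Function('O')(Function('G')(0, -2), 7), 59), Pow(Function('a')(-204, 102), -1)) = Mul(Add(145, -2), Pow(Add(-6, Mul(-3, Pow(102, 2))), -1)) = Mul(143, Pow(Add(-6, Mul(-3, 10404)), -1)) = Mul(143, Pow(Add(-6, -31212), -1)) = Mul(143, Pow(-31218, -1)) = Mul(143, Rational(-1, 31218)) = Rational(-13, 2838)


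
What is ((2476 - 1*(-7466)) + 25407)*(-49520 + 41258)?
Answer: -292053438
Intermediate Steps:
((2476 - 1*(-7466)) + 25407)*(-49520 + 41258) = ((2476 + 7466) + 25407)*(-8262) = (9942 + 25407)*(-8262) = 35349*(-8262) = -292053438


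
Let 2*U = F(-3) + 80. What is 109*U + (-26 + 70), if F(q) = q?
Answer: 8481/2 ≈ 4240.5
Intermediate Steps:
U = 77/2 (U = (-3 + 80)/2 = (½)*77 = 77/2 ≈ 38.500)
109*U + (-26 + 70) = 109*(77/2) + (-26 + 70) = 8393/2 + 44 = 8481/2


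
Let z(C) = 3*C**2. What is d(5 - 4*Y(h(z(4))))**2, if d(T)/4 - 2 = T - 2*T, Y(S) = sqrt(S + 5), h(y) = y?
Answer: 13712 - 384*sqrt(53) ≈ 10916.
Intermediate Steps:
Y(S) = sqrt(5 + S)
d(T) = 8 - 4*T (d(T) = 8 + 4*(T - 2*T) = 8 + 4*(-T) = 8 - 4*T)
d(5 - 4*Y(h(z(4))))**2 = (8 - 4*(5 - 4*sqrt(5 + 3*4**2)))**2 = (8 - 4*(5 - 4*sqrt(5 + 3*16)))**2 = (8 - 4*(5 - 4*sqrt(5 + 48)))**2 = (8 - 4*(5 - 4*sqrt(53)))**2 = (8 + (-20 + 16*sqrt(53)))**2 = (-12 + 16*sqrt(53))**2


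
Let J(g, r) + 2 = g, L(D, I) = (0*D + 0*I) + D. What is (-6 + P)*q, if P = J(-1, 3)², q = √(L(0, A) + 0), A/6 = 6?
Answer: 0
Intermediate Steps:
A = 36 (A = 6*6 = 36)
L(D, I) = D (L(D, I) = (0 + 0) + D = 0 + D = D)
J(g, r) = -2 + g
q = 0 (q = √(0 + 0) = √0 = 0)
P = 9 (P = (-2 - 1)² = (-3)² = 9)
(-6 + P)*q = (-6 + 9)*0 = 3*0 = 0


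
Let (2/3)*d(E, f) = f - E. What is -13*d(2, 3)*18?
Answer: -351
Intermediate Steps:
d(E, f) = -3*E/2 + 3*f/2 (d(E, f) = 3*(f - E)/2 = -3*E/2 + 3*f/2)
-13*d(2, 3)*18 = -13*(-3/2*2 + (3/2)*3)*18 = -13*(-3 + 9/2)*18 = -13*3/2*18 = -39/2*18 = -351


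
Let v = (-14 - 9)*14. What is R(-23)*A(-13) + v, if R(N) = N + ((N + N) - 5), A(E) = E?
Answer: 640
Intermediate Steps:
v = -322 (v = -23*14 = -322)
R(N) = -5 + 3*N (R(N) = N + (2*N - 5) = N + (-5 + 2*N) = -5 + 3*N)
R(-23)*A(-13) + v = (-5 + 3*(-23))*(-13) - 322 = (-5 - 69)*(-13) - 322 = -74*(-13) - 322 = 962 - 322 = 640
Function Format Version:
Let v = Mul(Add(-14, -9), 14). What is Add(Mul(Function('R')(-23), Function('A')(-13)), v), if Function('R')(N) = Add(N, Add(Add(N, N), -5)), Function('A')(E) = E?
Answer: 640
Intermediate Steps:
v = -322 (v = Mul(-23, 14) = -322)
Function('R')(N) = Add(-5, Mul(3, N)) (Function('R')(N) = Add(N, Add(Mul(2, N), -5)) = Add(N, Add(-5, Mul(2, N))) = Add(-5, Mul(3, N)))
Add(Mul(Function('R')(-23), Function('A')(-13)), v) = Add(Mul(Add(-5, Mul(3, -23)), -13), -322) = Add(Mul(Add(-5, -69), -13), -322) = Add(Mul(-74, -13), -322) = Add(962, -322) = 640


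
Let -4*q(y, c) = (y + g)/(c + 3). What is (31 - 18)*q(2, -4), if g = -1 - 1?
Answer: 0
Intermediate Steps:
g = -2
q(y, c) = -(-2 + y)/(4*(3 + c)) (q(y, c) = -(y - 2)/(4*(c + 3)) = -(-2 + y)/(4*(3 + c)))
(31 - 18)*q(2, -4) = (31 - 18)*((2 - 1*2)/(4*(3 - 4))) = 13*((¼)*(2 - 2)/(-1)) = 13*((¼)*(-1)*0) = 13*0 = 0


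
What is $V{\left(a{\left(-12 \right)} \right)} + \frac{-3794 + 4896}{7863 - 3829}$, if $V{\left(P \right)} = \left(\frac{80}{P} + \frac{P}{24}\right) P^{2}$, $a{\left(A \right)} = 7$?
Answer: $\frac{27813535}{48408} \approx 574.56$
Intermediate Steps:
$V{\left(P \right)} = P^{2} \left(\frac{80}{P} + \frac{P}{24}\right)$ ($V{\left(P \right)} = \left(\frac{80}{P} + P \frac{1}{24}\right) P^{2} = \left(\frac{80}{P} + \frac{P}{24}\right) P^{2} = P^{2} \left(\frac{80}{P} + \frac{P}{24}\right)$)
$V{\left(a{\left(-12 \right)} \right)} + \frac{-3794 + 4896}{7863 - 3829} = \frac{1}{24} \cdot 7 \left(1920 + 7^{2}\right) + \frac{-3794 + 4896}{7863 - 3829} = \frac{1}{24} \cdot 7 \left(1920 + 49\right) + \frac{1102}{4034} = \frac{1}{24} \cdot 7 \cdot 1969 + 1102 \cdot \frac{1}{4034} = \frac{13783}{24} + \frac{551}{2017} = \frac{27813535}{48408}$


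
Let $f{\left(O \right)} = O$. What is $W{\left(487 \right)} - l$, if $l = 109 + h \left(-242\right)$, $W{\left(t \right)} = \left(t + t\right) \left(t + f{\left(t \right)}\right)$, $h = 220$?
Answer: $1001807$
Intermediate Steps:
$W{\left(t \right)} = 4 t^{2}$ ($W{\left(t \right)} = \left(t + t\right) \left(t + t\right) = 2 t 2 t = 4 t^{2}$)
$l = -53131$ ($l = 109 + 220 \left(-242\right) = 109 - 53240 = -53131$)
$W{\left(487 \right)} - l = 4 \cdot 487^{2} - -53131 = 4 \cdot 237169 + 53131 = 948676 + 53131 = 1001807$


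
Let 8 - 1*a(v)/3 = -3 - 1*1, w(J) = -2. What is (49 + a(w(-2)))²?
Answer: 7225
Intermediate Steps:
a(v) = 36 (a(v) = 24 - 3*(-3 - 1*1) = 24 - 3*(-3 - 1) = 24 - 3*(-4) = 24 + 12 = 36)
(49 + a(w(-2)))² = (49 + 36)² = 85² = 7225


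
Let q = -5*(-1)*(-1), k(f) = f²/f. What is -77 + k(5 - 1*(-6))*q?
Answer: -132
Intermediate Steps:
k(f) = f
q = -5 (q = 5*(-1) = -5)
-77 + k(5 - 1*(-6))*q = -77 + (5 - 1*(-6))*(-5) = -77 + (5 + 6)*(-5) = -77 + 11*(-5) = -77 - 55 = -132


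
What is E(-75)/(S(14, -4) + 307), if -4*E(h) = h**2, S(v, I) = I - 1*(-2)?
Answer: -1125/244 ≈ -4.6107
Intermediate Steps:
S(v, I) = 2 + I (S(v, I) = I + 2 = 2 + I)
E(h) = -h**2/4
E(-75)/(S(14, -4) + 307) = (-1/4*(-75)**2)/((2 - 4) + 307) = (-1/4*5625)/(-2 + 307) = -5625/4/305 = -5625/4*1/305 = -1125/244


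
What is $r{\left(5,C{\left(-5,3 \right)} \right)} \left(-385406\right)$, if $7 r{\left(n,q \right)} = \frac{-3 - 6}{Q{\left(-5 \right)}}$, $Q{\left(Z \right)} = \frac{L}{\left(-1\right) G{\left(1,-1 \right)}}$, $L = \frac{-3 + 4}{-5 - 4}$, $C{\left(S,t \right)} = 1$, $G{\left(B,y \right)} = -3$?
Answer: $-13379094$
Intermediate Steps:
$L = - \frac{1}{9}$ ($L = 1 \frac{1}{-9} = 1 \left(- \frac{1}{9}\right) = - \frac{1}{9} \approx -0.11111$)
$Q{\left(Z \right)} = - \frac{1}{27}$ ($Q{\left(Z \right)} = - \frac{1}{9 \left(\left(-1\right) \left(-3\right)\right)} = - \frac{1}{9 \cdot 3} = \left(- \frac{1}{9}\right) \frac{1}{3} = - \frac{1}{27}$)
$r{\left(n,q \right)} = \frac{243}{7}$ ($r{\left(n,q \right)} = \frac{\left(-3 - 6\right) \frac{1}{- \frac{1}{27}}}{7} = \frac{\left(-3 - 6\right) \left(-27\right)}{7} = \frac{\left(-9\right) \left(-27\right)}{7} = \frac{1}{7} \cdot 243 = \frac{243}{7}$)
$r{\left(5,C{\left(-5,3 \right)} \right)} \left(-385406\right) = \frac{243}{7} \left(-385406\right) = -13379094$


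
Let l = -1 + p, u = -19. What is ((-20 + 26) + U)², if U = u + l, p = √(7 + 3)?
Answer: (14 - √10)² ≈ 117.46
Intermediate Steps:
p = √10 ≈ 3.1623
l = -1 + √10 ≈ 2.1623
U = -20 + √10 (U = -19 + (-1 + √10) = -20 + √10 ≈ -16.838)
((-20 + 26) + U)² = ((-20 + 26) + (-20 + √10))² = (6 + (-20 + √10))² = (-14 + √10)²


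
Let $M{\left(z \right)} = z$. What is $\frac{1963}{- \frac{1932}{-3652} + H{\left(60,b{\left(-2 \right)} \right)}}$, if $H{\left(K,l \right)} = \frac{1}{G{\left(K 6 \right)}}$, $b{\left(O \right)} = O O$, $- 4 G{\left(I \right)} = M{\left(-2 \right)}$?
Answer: $\frac{1792219}{2309} \approx 776.19$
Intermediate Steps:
$G{\left(I \right)} = \frac{1}{2}$ ($G{\left(I \right)} = \left(- \frac{1}{4}\right) \left(-2\right) = \frac{1}{2}$)
$b{\left(O \right)} = O^{2}$
$H{\left(K,l \right)} = 2$ ($H{\left(K,l \right)} = \frac{1}{\frac{1}{2}} = 2$)
$\frac{1963}{- \frac{1932}{-3652} + H{\left(60,b{\left(-2 \right)} \right)}} = \frac{1963}{- \frac{1932}{-3652} + 2} = \frac{1963}{\left(-1932\right) \left(- \frac{1}{3652}\right) + 2} = \frac{1963}{\frac{483}{913} + 2} = \frac{1963}{\frac{2309}{913}} = 1963 \cdot \frac{913}{2309} = \frac{1792219}{2309}$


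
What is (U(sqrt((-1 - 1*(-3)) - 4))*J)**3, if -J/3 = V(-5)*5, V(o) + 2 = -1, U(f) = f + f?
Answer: -1458000*I*sqrt(2) ≈ -2.0619e+6*I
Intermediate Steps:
U(f) = 2*f
V(o) = -3 (V(o) = -2 - 1 = -3)
J = 45 (J = -(-9)*5 = -3*(-15) = 45)
(U(sqrt((-1 - 1*(-3)) - 4))*J)**3 = ((2*sqrt((-1 - 1*(-3)) - 4))*45)**3 = ((2*sqrt((-1 + 3) - 4))*45)**3 = ((2*sqrt(2 - 4))*45)**3 = ((2*sqrt(-2))*45)**3 = ((2*(I*sqrt(2)))*45)**3 = ((2*I*sqrt(2))*45)**3 = (90*I*sqrt(2))**3 = -1458000*I*sqrt(2)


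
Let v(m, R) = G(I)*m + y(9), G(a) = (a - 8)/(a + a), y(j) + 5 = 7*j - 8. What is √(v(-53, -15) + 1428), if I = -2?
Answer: 3*√598/2 ≈ 36.681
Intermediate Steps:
y(j) = -13 + 7*j (y(j) = -5 + (7*j - 8) = -5 + (-8 + 7*j) = -13 + 7*j)
G(a) = (-8 + a)/(2*a) (G(a) = (-8 + a)/((2*a)) = (-8 + a)*(1/(2*a)) = (-8 + a)/(2*a))
v(m, R) = 50 + 5*m/2 (v(m, R) = ((½)*(-8 - 2)/(-2))*m + (-13 + 7*9) = ((½)*(-½)*(-10))*m + (-13 + 63) = 5*m/2 + 50 = 50 + 5*m/2)
√(v(-53, -15) + 1428) = √((50 + (5/2)*(-53)) + 1428) = √((50 - 265/2) + 1428) = √(-165/2 + 1428) = √(2691/2) = 3*√598/2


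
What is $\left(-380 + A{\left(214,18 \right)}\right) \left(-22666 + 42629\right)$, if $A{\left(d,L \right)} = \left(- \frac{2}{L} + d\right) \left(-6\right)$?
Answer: $- \frac{99615370}{3} \approx -3.3205 \cdot 10^{7}$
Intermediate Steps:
$A{\left(d,L \right)} = - 6 d + \frac{12}{L}$ ($A{\left(d,L \right)} = \left(d - \frac{2}{L}\right) \left(-6\right) = - 6 d + \frac{12}{L}$)
$\left(-380 + A{\left(214,18 \right)}\right) \left(-22666 + 42629\right) = \left(-380 + \left(\left(-6\right) 214 + \frac{12}{18}\right)\right) \left(-22666 + 42629\right) = \left(-380 + \left(-1284 + 12 \cdot \frac{1}{18}\right)\right) 19963 = \left(-380 + \left(-1284 + \frac{2}{3}\right)\right) 19963 = \left(-380 - \frac{3850}{3}\right) 19963 = \left(- \frac{4990}{3}\right) 19963 = - \frac{99615370}{3}$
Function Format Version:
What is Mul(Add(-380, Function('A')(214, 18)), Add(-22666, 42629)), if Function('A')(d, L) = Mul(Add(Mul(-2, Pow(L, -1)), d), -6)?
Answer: Rational(-99615370, 3) ≈ -3.3205e+7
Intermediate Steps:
Function('A')(d, L) = Add(Mul(-6, d), Mul(12, Pow(L, -1))) (Function('A')(d, L) = Mul(Add(d, Mul(-2, Pow(L, -1))), -6) = Add(Mul(-6, d), Mul(12, Pow(L, -1))))
Mul(Add(-380, Function('A')(214, 18)), Add(-22666, 42629)) = Mul(Add(-380, Add(Mul(-6, 214), Mul(12, Pow(18, -1)))), Add(-22666, 42629)) = Mul(Add(-380, Add(-1284, Mul(12, Rational(1, 18)))), 19963) = Mul(Add(-380, Add(-1284, Rational(2, 3))), 19963) = Mul(Add(-380, Rational(-3850, 3)), 19963) = Mul(Rational(-4990, 3), 19963) = Rational(-99615370, 3)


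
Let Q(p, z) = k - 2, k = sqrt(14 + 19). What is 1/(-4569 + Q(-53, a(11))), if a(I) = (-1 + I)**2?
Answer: -4571/20894008 - sqrt(33)/20894008 ≈ -0.00021905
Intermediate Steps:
k = sqrt(33) ≈ 5.7446
Q(p, z) = -2 + sqrt(33) (Q(p, z) = sqrt(33) - 2 = -2 + sqrt(33))
1/(-4569 + Q(-53, a(11))) = 1/(-4569 + (-2 + sqrt(33))) = 1/(-4571 + sqrt(33))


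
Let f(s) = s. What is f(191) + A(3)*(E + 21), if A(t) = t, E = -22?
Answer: 188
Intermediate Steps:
f(191) + A(3)*(E + 21) = 191 + 3*(-22 + 21) = 191 + 3*(-1) = 191 - 3 = 188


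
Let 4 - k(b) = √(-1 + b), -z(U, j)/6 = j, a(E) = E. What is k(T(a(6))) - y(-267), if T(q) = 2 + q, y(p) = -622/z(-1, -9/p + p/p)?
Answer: -26575/276 - √7 ≈ -98.932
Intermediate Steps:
z(U, j) = -6*j
y(p) = -622/(-6 + 54/p) (y(p) = -622*(-1/(6*(-9/p + p/p))) = -622*(-1/(6*(-9/p + 1))) = -622*(-1/(6*(1 - 9/p))) = -622/(-6 + 54/p))
k(b) = 4 - √(-1 + b)
k(T(a(6))) - y(-267) = (4 - √(-1 + (2 + 6))) - 311*(-267)/(3*(-9 - 267)) = (4 - √(-1 + 8)) - 311*(-267)/(3*(-276)) = (4 - √7) - 311*(-267)*(-1)/(3*276) = (4 - √7) - 1*27679/276 = (4 - √7) - 27679/276 = -26575/276 - √7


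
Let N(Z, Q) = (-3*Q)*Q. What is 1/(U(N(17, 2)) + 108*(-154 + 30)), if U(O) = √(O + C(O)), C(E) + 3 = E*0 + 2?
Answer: -13392/179345677 - I*√13/179345677 ≈ -7.4671e-5 - 2.0104e-8*I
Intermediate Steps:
N(Z, Q) = -3*Q²
C(E) = -1 (C(E) = -3 + (E*0 + 2) = -3 + (0 + 2) = -3 + 2 = -1)
U(O) = √(-1 + O) (U(O) = √(O - 1) = √(-1 + O))
1/(U(N(17, 2)) + 108*(-154 + 30)) = 1/(√(-1 - 3*2²) + 108*(-154 + 30)) = 1/(√(-1 - 3*4) + 108*(-124)) = 1/(√(-1 - 12) - 13392) = 1/(√(-13) - 13392) = 1/(I*√13 - 13392) = 1/(-13392 + I*√13)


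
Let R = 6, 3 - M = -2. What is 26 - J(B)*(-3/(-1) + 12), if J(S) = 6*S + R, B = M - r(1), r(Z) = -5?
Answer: -964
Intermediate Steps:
M = 5 (M = 3 - 1*(-2) = 3 + 2 = 5)
B = 10 (B = 5 - 1*(-5) = 5 + 5 = 10)
J(S) = 6 + 6*S (J(S) = 6*S + 6 = 6 + 6*S)
26 - J(B)*(-3/(-1) + 12) = 26 - (6 + 6*10)*(-3/(-1) + 12) = 26 - (6 + 60)*(-3*(-1) + 12) = 26 - 66*(3 + 12) = 26 - 66*15 = 26 - 1*990 = 26 - 990 = -964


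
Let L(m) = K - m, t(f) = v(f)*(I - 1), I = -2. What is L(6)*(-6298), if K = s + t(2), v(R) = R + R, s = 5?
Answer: 81874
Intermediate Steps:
v(R) = 2*R
t(f) = -6*f (t(f) = (2*f)*(-2 - 1) = (2*f)*(-3) = -6*f)
K = -7 (K = 5 - 6*2 = 5 - 12 = -7)
L(m) = -7 - m
L(6)*(-6298) = (-7 - 1*6)*(-6298) = (-7 - 6)*(-6298) = -13*(-6298) = 81874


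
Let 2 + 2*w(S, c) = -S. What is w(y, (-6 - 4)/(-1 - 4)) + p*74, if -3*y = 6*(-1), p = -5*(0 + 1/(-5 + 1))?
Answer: 181/2 ≈ 90.500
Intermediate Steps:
p = 5/4 (p = -5*(0 + 1/(-4)) = -5*(0 - ¼) = -5*(-¼) = 5/4 ≈ 1.2500)
y = 2 (y = -2*(-1) = -⅓*(-6) = 2)
w(S, c) = -1 - S/2 (w(S, c) = -1 + (-S)/2 = -1 - S/2)
w(y, (-6 - 4)/(-1 - 4)) + p*74 = (-1 - ½*2) + (5/4)*74 = (-1 - 1) + 185/2 = -2 + 185/2 = 181/2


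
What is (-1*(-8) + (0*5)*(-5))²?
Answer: 64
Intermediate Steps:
(-1*(-8) + (0*5)*(-5))² = (8 + 0*(-5))² = (8 + 0)² = 8² = 64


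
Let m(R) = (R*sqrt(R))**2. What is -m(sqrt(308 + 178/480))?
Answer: -74009*sqrt(1110135)/14400 ≈ -5415.1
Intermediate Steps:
m(R) = R**3 (m(R) = (R**(3/2))**2 = R**3)
-m(sqrt(308 + 178/480)) = -(sqrt(308 + 178/480))**3 = -(sqrt(308 + 178*(1/480)))**3 = -(sqrt(308 + 89/240))**3 = -(sqrt(74009/240))**3 = -(sqrt(1110135)/60)**3 = -74009*sqrt(1110135)/14400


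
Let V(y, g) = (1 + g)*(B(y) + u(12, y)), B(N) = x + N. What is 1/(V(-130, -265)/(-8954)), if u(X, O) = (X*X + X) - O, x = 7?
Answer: 407/1956 ≈ 0.20808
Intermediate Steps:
u(X, O) = X + X² - O (u(X, O) = (X² + X) - O = (X + X²) - O = X + X² - O)
B(N) = 7 + N
V(y, g) = 163 + 163*g (V(y, g) = (1 + g)*((7 + y) + (12 + 12² - y)) = (1 + g)*((7 + y) + (12 + 144 - y)) = (1 + g)*((7 + y) + (156 - y)) = (1 + g)*163 = 163 + 163*g)
1/(V(-130, -265)/(-8954)) = 1/((163 + 163*(-265))/(-8954)) = 1/((163 - 43195)*(-1/8954)) = 1/(-43032*(-1/8954)) = 1/(1956/407) = 407/1956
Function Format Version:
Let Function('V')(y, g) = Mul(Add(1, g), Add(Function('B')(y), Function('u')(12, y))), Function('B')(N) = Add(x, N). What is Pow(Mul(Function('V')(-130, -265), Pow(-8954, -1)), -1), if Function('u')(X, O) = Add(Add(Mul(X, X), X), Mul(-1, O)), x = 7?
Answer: Rational(407, 1956) ≈ 0.20808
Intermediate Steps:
Function('u')(X, O) = Add(X, Pow(X, 2), Mul(-1, O)) (Function('u')(X, O) = Add(Add(Pow(X, 2), X), Mul(-1, O)) = Add(Add(X, Pow(X, 2)), Mul(-1, O)) = Add(X, Pow(X, 2), Mul(-1, O)))
Function('B')(N) = Add(7, N)
Function('V')(y, g) = Add(163, Mul(163, g)) (Function('V')(y, g) = Mul(Add(1, g), Add(Add(7, y), Add(12, Pow(12, 2), Mul(-1, y)))) = Mul(Add(1, g), Add(Add(7, y), Add(12, 144, Mul(-1, y)))) = Mul(Add(1, g), Add(Add(7, y), Add(156, Mul(-1, y)))) = Mul(Add(1, g), 163) = Add(163, Mul(163, g)))
Pow(Mul(Function('V')(-130, -265), Pow(-8954, -1)), -1) = Pow(Mul(Add(163, Mul(163, -265)), Pow(-8954, -1)), -1) = Pow(Mul(Add(163, -43195), Rational(-1, 8954)), -1) = Pow(Mul(-43032, Rational(-1, 8954)), -1) = Pow(Rational(1956, 407), -1) = Rational(407, 1956)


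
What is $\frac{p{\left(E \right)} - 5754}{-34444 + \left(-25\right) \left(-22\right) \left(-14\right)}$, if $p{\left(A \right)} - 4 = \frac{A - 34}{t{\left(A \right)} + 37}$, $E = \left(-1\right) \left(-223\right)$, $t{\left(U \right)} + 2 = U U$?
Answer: $\frac{95380937}{699084672} \approx 0.13644$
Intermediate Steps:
$t{\left(U \right)} = -2 + U^{2}$ ($t{\left(U \right)} = -2 + U U = -2 + U^{2}$)
$E = 223$
$p{\left(A \right)} = 4 + \frac{-34 + A}{35 + A^{2}}$ ($p{\left(A \right)} = 4 + \frac{A - 34}{\left(-2 + A^{2}\right) + 37} = 4 + \frac{-34 + A}{35 + A^{2}}$)
$\frac{p{\left(E \right)} - 5754}{-34444 + \left(-25\right) \left(-22\right) \left(-14\right)} = \frac{\frac{106 + 223 + 4 \cdot 223^{2}}{35 + 223^{2}} - 5754}{-34444 + \left(-25\right) \left(-22\right) \left(-14\right)} = \frac{\frac{106 + 223 + 4 \cdot 49729}{35 + 49729} - 5754}{-34444 + 550 \left(-14\right)} = \frac{\frac{106 + 223 + 198916}{49764} - 5754}{-34444 - 7700} = \frac{\frac{1}{49764} \cdot 199245 - 5754}{-42144} = \left(\frac{66415}{16588} - 5754\right) \left(- \frac{1}{42144}\right) = \left(- \frac{95380937}{16588}\right) \left(- \frac{1}{42144}\right) = \frac{95380937}{699084672}$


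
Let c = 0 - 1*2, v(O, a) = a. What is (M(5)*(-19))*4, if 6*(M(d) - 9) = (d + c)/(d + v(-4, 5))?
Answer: -3439/5 ≈ -687.80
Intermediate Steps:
c = -2 (c = 0 - 2 = -2)
M(d) = 9 + (-2 + d)/(6*(5 + d)) (M(d) = 9 + ((d - 2)/(d + 5))/6 = 9 + ((-2 + d)/(5 + d))/6 = 9 + (-2 + d)/(6*(5 + d)))
(M(5)*(-19))*4 = (((268 + 55*5)/(6*(5 + 5)))*(-19))*4 = (((⅙)*(268 + 275)/10)*(-19))*4 = (((⅙)*(⅒)*543)*(-19))*4 = ((181/20)*(-19))*4 = -3439/20*4 = -3439/5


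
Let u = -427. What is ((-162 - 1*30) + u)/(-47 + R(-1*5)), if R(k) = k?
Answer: 619/52 ≈ 11.904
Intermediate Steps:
((-162 - 1*30) + u)/(-47 + R(-1*5)) = ((-162 - 1*30) - 427)/(-47 - 1*5) = ((-162 - 30) - 427)/(-47 - 5) = (-192 - 427)/(-52) = -619*(-1/52) = 619/52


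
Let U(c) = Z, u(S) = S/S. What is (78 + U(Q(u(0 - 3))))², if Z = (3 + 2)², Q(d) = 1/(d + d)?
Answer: 10609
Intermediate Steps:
u(S) = 1
Q(d) = 1/(2*d)
Z = 25 (Z = 5² = 25)
U(c) = 25
(78 + U(Q(u(0 - 3))))² = (78 + 25)² = 103² = 10609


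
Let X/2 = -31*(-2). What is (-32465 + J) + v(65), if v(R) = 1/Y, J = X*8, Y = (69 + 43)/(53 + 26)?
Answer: -3524897/112 ≈ -31472.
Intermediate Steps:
Y = 112/79 ≈ 1.4177
X = 124 (X = 2*(-31*(-2)) = 2*62 = 124)
J = 992 (J = 124*8 = 992)
v(R) = 79/112 (v(R) = 1/(112/79) = 79/112)
(-32465 + J) + v(65) = (-32465 + 992) + 79/112 = -31473 + 79/112 = -3524897/112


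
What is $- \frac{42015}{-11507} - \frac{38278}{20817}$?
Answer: $\frac{434161309}{239541219} \approx 1.8125$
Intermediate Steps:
$- \frac{42015}{-11507} - \frac{38278}{20817} = \left(-42015\right) \left(- \frac{1}{11507}\right) - \frac{38278}{20817} = \frac{42015}{11507} - \frac{38278}{20817} = \frac{434161309}{239541219}$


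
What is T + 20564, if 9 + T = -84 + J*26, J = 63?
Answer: 22109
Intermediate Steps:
T = 1545 (T = -9 + (-84 + 63*26) = -9 + (-84 + 1638) = -9 + 1554 = 1545)
T + 20564 = 1545 + 20564 = 22109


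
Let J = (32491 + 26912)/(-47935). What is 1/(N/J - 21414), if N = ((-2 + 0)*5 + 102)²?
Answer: -59403/1677777682 ≈ -3.5406e-5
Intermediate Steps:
J = -59403/47935 (J = 59403*(-1/47935) = -59403/47935 ≈ -1.2392)
N = 8464 (N = (-2*5 + 102)² = (-10 + 102)² = 92² = 8464)
1/(N/J - 21414) = 1/(8464/(-59403/47935) - 21414) = 1/(8464*(-47935/59403) - 21414) = 1/(-405721840/59403 - 21414) = 1/(-1677777682/59403) = -59403/1677777682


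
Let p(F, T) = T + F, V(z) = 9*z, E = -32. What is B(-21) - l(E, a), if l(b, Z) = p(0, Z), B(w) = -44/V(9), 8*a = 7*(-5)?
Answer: 2483/648 ≈ 3.8318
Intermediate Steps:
a = -35/8 (a = (7*(-5))/8 = (⅛)*(-35) = -35/8 ≈ -4.3750)
B(w) = -44/81 (B(w) = -44/(9*9) = -44/81)
p(F, T) = F + T
l(b, Z) = Z (l(b, Z) = 0 + Z = Z)
B(-21) - l(E, a) = -44/81 - 1*(-35/8) = -44/81 + 35/8 = 2483/648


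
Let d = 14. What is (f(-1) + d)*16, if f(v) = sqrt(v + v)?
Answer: 224 + 16*I*sqrt(2) ≈ 224.0 + 22.627*I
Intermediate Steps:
f(v) = sqrt(2)*sqrt(v) (f(v) = sqrt(2*v) = sqrt(2)*sqrt(v))
(f(-1) + d)*16 = (sqrt(2)*sqrt(-1) + 14)*16 = (sqrt(2)*I + 14)*16 = (I*sqrt(2) + 14)*16 = (14 + I*sqrt(2))*16 = 224 + 16*I*sqrt(2)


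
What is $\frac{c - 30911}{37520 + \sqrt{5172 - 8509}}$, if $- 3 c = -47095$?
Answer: $- \frac{1712337760}{4223261211} + \frac{45638 i \sqrt{3337}}{4223261211} \approx -0.40545 + 0.00062425 i$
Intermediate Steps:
$c = \frac{47095}{3}$ ($c = \left(- \frac{1}{3}\right) \left(-47095\right) = \frac{47095}{3} \approx 15698.0$)
$\frac{c - 30911}{37520 + \sqrt{5172 - 8509}} = \frac{\frac{47095}{3} - 30911}{37520 + \sqrt{5172 - 8509}} = - \frac{45638}{3 \left(37520 + \sqrt{-3337}\right)} = - \frac{45638}{3 \left(37520 + i \sqrt{3337}\right)}$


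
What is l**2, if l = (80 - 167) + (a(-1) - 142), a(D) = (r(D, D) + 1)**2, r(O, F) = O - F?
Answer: 51984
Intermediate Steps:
a(D) = 1 (a(D) = ((D - D) + 1)**2 = (0 + 1)**2 = 1**2 = 1)
l = -228 (l = (80 - 167) + (1 - 142) = -87 - 141 = -228)
l**2 = (-228)**2 = 51984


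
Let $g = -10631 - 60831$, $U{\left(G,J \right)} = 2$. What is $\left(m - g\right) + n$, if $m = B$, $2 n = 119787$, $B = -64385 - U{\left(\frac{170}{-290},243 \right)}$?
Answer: $\frac{133937}{2} \approx 66969.0$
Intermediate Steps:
$g = -71462$ ($g = -10631 - 60831 = -71462$)
$B = -64387$ ($B = -64385 - 2 = -64387$)
$n = \frac{119787}{2}$ ($n = \frac{1}{2} \cdot 119787 = \frac{119787}{2} \approx 59894.0$)
$m = -64387$
$\left(m - g\right) + n = \left(-64387 - -71462\right) + \frac{119787}{2} = \left(-64387 + 71462\right) + \frac{119787}{2} = 7075 + \frac{119787}{2} = \frac{133937}{2}$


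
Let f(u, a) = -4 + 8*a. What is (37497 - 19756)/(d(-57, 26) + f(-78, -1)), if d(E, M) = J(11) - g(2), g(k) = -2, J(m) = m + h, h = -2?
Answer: -17741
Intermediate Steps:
J(m) = -2 + m (J(m) = m - 2 = -2 + m)
d(E, M) = 11 (d(E, M) = (-2 + 11) - 1*(-2) = 9 + 2 = 11)
(37497 - 19756)/(d(-57, 26) + f(-78, -1)) = (37497 - 19756)/(11 + (-4 + 8*(-1))) = 17741/(11 + (-4 - 8)) = 17741/(11 - 12) = 17741/(-1) = 17741*(-1) = -17741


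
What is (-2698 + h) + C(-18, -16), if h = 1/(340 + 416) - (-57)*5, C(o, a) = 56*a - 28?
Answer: -2522771/756 ≈ -3337.0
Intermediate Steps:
C(o, a) = -28 + 56*a
h = 215461/756 (h = 1/756 - 1*(-285) = 1/756 + 285 = 215461/756 ≈ 285.00)
(-2698 + h) + C(-18, -16) = (-2698 + 215461/756) + (-28 + 56*(-16)) = -1824227/756 + (-28 - 896) = -1824227/756 - 924 = -2522771/756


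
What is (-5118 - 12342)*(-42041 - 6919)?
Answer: 854841600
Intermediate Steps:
(-5118 - 12342)*(-42041 - 6919) = -17460*(-48960) = 854841600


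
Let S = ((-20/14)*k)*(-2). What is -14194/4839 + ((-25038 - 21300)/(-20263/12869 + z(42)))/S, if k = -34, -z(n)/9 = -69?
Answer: -1668820780171/771470737080 ≈ -2.1632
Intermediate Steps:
z(n) = 621 (z(n) = -9*(-69) = 621)
S = -680/7 (S = (-20/14*(-34))*(-2) = (-20*1/14*(-34))*(-2) = -10/7*(-34)*(-2) = (340/7)*(-2) = -680/7 ≈ -97.143)
-14194/4839 + ((-25038 - 21300)/(-20263/12869 + z(42)))/S = -14194/4839 + ((-25038 - 21300)/(-20263/12869 + 621))/(-680/7) = -14194*1/4839 - 46338/(-20263*1/12869 + 621)*(-7/680) = -14194/4839 - 46338/(-20263/12869 + 621)*(-7/680) = -14194/4839 - 46338/7971386/12869*(-7/680) = -14194/4839 - 46338*12869/7971386*(-7/680) = -14194/4839 - 298161861/3985693*(-7/680) = -14194/4839 + 122772531/159427720 = -1668820780171/771470737080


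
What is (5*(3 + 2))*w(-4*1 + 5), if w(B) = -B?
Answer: -25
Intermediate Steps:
(5*(3 + 2))*w(-4*1 + 5) = (5*(3 + 2))*(-(-4*1 + 5)) = (5*5)*(-(-4 + 5)) = 25*(-1*1) = 25*(-1) = -25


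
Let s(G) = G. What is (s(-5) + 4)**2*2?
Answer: 2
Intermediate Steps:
(s(-5) + 4)**2*2 = (-5 + 4)**2*2 = (-1)**2*2 = 1*2 = 2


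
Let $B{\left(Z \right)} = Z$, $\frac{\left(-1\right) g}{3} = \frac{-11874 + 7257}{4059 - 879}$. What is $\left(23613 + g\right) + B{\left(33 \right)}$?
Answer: $\frac{25069377}{1060} \approx 23650.0$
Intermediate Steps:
$g = \frac{4617}{1060}$ ($g = - 3 \frac{-11874 + 7257}{4059 - 879} = - 3 \left(- \frac{4617}{3180}\right) = - 3 \left(\left(-4617\right) \frac{1}{3180}\right) = \left(-3\right) \left(- \frac{1539}{1060}\right) = \frac{4617}{1060} \approx 4.3557$)
$\left(23613 + g\right) + B{\left(33 \right)} = \left(23613 + \frac{4617}{1060}\right) + 33 = \frac{25034397}{1060} + 33 = \frac{25069377}{1060}$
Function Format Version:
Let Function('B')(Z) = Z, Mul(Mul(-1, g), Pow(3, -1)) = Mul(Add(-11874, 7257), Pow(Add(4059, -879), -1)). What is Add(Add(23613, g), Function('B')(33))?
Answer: Rational(25069377, 1060) ≈ 23650.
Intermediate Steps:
g = Rational(4617, 1060) (g = Mul(-3, Mul(Add(-11874, 7257), Pow(Add(4059, -879), -1))) = Mul(-3, Mul(-4617, Pow(3180, -1))) = Mul(-3, Mul(-4617, Rational(1, 3180))) = Mul(-3, Rational(-1539, 1060)) = Rational(4617, 1060) ≈ 4.3557)
Add(Add(23613, g), Function('B')(33)) = Add(Add(23613, Rational(4617, 1060)), 33) = Add(Rational(25034397, 1060), 33) = Rational(25069377, 1060)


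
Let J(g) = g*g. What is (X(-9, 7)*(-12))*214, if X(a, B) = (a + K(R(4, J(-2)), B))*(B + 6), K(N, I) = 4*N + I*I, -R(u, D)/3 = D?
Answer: 267072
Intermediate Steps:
J(g) = g**2
R(u, D) = -3*D
K(N, I) = I**2 + 4*N (K(N, I) = 4*N + I**2 = I**2 + 4*N)
X(a, B) = (6 + B)*(-48 + a + B**2) (X(a, B) = (a + (B**2 + 4*(-3*(-2)**2)))*(B + 6) = (a + (B**2 + 4*(-3*4)))*(6 + B) = (a + (B**2 + 4*(-12)))*(6 + B) = (a + (B**2 - 48))*(6 + B) = (a + (-48 + B**2))*(6 + B) = (-48 + a + B**2)*(6 + B) = (6 + B)*(-48 + a + B**2))
(X(-9, 7)*(-12))*214 = ((-288 + 6*(-9) + 6*7**2 + 7*(-9) + 7*(-48 + 7**2))*(-12))*214 = ((-288 - 54 + 6*49 - 63 + 7*(-48 + 49))*(-12))*214 = ((-288 - 54 + 294 - 63 + 7*1)*(-12))*214 = ((-288 - 54 + 294 - 63 + 7)*(-12))*214 = -104*(-12)*214 = 1248*214 = 267072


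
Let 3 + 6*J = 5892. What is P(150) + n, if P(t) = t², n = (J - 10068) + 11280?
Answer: 49387/2 ≈ 24694.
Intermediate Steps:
J = 1963/2 (J = -½ + (⅙)*5892 = -½ + 982 = 1963/2 ≈ 981.50)
n = 4387/2 (n = (1963/2 - 10068) + 11280 = -18173/2 + 11280 = 4387/2 ≈ 2193.5)
P(150) + n = 150² + 4387/2 = 22500 + 4387/2 = 49387/2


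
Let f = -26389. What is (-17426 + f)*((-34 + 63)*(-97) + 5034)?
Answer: -97313115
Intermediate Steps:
(-17426 + f)*((-34 + 63)*(-97) + 5034) = (-17426 - 26389)*((-34 + 63)*(-97) + 5034) = -43815*(29*(-97) + 5034) = -43815*(-2813 + 5034) = -43815*2221 = -97313115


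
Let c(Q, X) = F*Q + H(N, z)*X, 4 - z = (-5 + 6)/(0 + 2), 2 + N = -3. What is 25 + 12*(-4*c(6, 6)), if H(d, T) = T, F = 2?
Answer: -1559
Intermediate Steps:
N = -5 (N = -2 - 3 = -5)
z = 7/2 (z = 4 - (-5 + 6)/(0 + 2) = 4 - 1/2 = 4 - 1*½ = 4 - ½ = 7/2 ≈ 3.5000)
c(Q, X) = 2*Q + 7*X/2
25 + 12*(-4*c(6, 6)) = 25 + 12*(-4*(2*6 + (7/2)*6)) = 25 + 12*(-4*(12 + 21)) = 25 + 12*(-4*33) = 25 + 12*(-132) = 25 - 1584 = -1559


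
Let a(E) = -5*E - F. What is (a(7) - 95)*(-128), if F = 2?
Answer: 16896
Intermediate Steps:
a(E) = -2 - 5*E (a(E) = -5*E - 1*2 = -5*E - 2 = -2 - 5*E)
(a(7) - 95)*(-128) = ((-2 - 5*7) - 95)*(-128) = ((-2 - 35) - 95)*(-128) = (-37 - 95)*(-128) = -132*(-128) = 16896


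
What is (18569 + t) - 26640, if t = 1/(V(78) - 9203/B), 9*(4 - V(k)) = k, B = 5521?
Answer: -846688676/104903 ≈ -8071.2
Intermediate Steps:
V(k) = 4 - k/9
t = -16563/104903 (t = 1/((4 - ⅑*78) - 9203/5521) = 1/((4 - 26/3) - 9203*1/5521) = 1/(-14/3 - 9203/5521) = 1/(-104903/16563) = -16563/104903 ≈ -0.15789)
(18569 + t) - 26640 = (18569 - 16563/104903) - 26640 = 1947927244/104903 - 26640 = -846688676/104903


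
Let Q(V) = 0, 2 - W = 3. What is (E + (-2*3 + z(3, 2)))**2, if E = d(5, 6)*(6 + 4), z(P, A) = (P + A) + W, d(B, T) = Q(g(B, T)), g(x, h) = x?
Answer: 4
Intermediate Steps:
W = -1 (W = 2 - 1*3 = 2 - 3 = -1)
d(B, T) = 0
z(P, A) = -1 + A + P (z(P, A) = (P + A) - 1 = (A + P) - 1 = -1 + A + P)
E = 0 (E = 0*(6 + 4) = 0*10 = 0)
(E + (-2*3 + z(3, 2)))**2 = (0 + (-2*3 + (-1 + 2 + 3)))**2 = (0 + (-6 + 4))**2 = (0 - 2)**2 = (-2)**2 = 4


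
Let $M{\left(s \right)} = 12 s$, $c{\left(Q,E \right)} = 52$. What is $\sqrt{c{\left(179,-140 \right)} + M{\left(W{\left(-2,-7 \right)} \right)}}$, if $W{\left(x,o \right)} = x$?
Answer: $2 \sqrt{7} \approx 5.2915$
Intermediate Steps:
$\sqrt{c{\left(179,-140 \right)} + M{\left(W{\left(-2,-7 \right)} \right)}} = \sqrt{52 + 12 \left(-2\right)} = \sqrt{52 - 24} = \sqrt{28} = 2 \sqrt{7}$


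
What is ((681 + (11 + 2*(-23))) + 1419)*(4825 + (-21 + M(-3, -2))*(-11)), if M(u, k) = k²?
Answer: 10349780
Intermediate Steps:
((681 + (11 + 2*(-23))) + 1419)*(4825 + (-21 + M(-3, -2))*(-11)) = ((681 + (11 + 2*(-23))) + 1419)*(4825 + (-21 + (-2)²)*(-11)) = ((681 + (11 - 46)) + 1419)*(4825 + (-21 + 4)*(-11)) = ((681 - 35) + 1419)*(4825 - 17*(-11)) = (646 + 1419)*(4825 + 187) = 2065*5012 = 10349780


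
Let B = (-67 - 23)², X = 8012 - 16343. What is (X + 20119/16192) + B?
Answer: -338203/1472 ≈ -229.76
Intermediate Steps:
X = -8331
B = 8100 (B = (-90)² = 8100)
(X + 20119/16192) + B = (-8331 + 20119/16192) + 8100 = (-8331 + 20119*(1/16192)) + 8100 = (-8331 + 1829/1472) + 8100 = -12261403/1472 + 8100 = -338203/1472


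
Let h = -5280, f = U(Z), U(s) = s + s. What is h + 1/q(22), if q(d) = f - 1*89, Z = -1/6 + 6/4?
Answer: -1367523/259 ≈ -5280.0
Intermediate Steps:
Z = 4/3 (Z = -1*⅙ + 6*(¼) = -⅙ + 3/2 = 4/3 ≈ 1.3333)
U(s) = 2*s
f = 8/3 (f = 2*(4/3) = 8/3 ≈ 2.6667)
q(d) = -259/3 (q(d) = 8/3 - 1*89 = 8/3 - 89 = -259/3)
h + 1/q(22) = -5280 + 1/(-259/3) = -5280 - 3/259 = -1367523/259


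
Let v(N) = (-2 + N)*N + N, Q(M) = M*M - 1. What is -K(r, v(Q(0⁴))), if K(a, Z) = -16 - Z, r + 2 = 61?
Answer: 18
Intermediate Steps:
r = 59 (r = -2 + 61 = 59)
Q(M) = -1 + M² (Q(M) = M² - 1 = -1 + M²)
v(N) = N + N*(-2 + N) (v(N) = N*(-2 + N) + N = N + N*(-2 + N))
-K(r, v(Q(0⁴))) = -(-16 - (-1 + (0⁴)²)*(-1 + (-1 + (0⁴)²))) = -(-16 - (-1 + 0²)*(-1 + (-1 + 0²))) = -(-16 - (-1 + 0)*(-1 + (-1 + 0))) = -(-16 - (-1)*(-1 - 1)) = -(-16 - (-1)*(-2)) = -(-16 - 1*2) = -(-16 - 2) = -1*(-18) = 18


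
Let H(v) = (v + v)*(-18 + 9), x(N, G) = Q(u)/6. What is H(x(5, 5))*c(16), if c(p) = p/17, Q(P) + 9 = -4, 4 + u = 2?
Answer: 624/17 ≈ 36.706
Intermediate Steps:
u = -2 (u = -4 + 2 = -2)
Q(P) = -13 (Q(P) = -9 - 4 = -13)
c(p) = p/17 (c(p) = p*(1/17) = p/17)
x(N, G) = -13/6
H(v) = -18*v (H(v) = (2*v)*(-9) = -18*v)
H(x(5, 5))*c(16) = (-18*(-13/6))*((1/17)*16) = 39*(16/17) = 624/17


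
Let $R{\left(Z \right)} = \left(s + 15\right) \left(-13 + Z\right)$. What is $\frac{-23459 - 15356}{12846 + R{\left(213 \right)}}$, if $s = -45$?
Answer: $- \frac{5545}{978} \approx -5.6697$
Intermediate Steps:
$R{\left(Z \right)} = 390 - 30 Z$ ($R{\left(Z \right)} = \left(-45 + 15\right) \left(-13 + Z\right) = - 30 \left(-13 + Z\right) = 390 - 30 Z$)
$\frac{-23459 - 15356}{12846 + R{\left(213 \right)}} = \frac{-23459 - 15356}{12846 + \left(390 - 6390\right)} = - \frac{38815}{12846 + \left(390 - 6390\right)} = - \frac{38815}{12846 - 6000} = - \frac{38815}{6846} = \left(-38815\right) \frac{1}{6846} = - \frac{5545}{978}$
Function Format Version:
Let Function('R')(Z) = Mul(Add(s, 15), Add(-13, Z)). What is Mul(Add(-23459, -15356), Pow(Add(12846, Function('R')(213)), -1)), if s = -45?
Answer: Rational(-5545, 978) ≈ -5.6697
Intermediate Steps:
Function('R')(Z) = Add(390, Mul(-30, Z)) (Function('R')(Z) = Mul(Add(-45, 15), Add(-13, Z)) = Mul(-30, Add(-13, Z)) = Add(390, Mul(-30, Z)))
Mul(Add(-23459, -15356), Pow(Add(12846, Function('R')(213)), -1)) = Mul(Add(-23459, -15356), Pow(Add(12846, Add(390, Mul(-30, 213))), -1)) = Mul(-38815, Pow(Add(12846, Add(390, -6390)), -1)) = Mul(-38815, Pow(Add(12846, -6000), -1)) = Mul(-38815, Pow(6846, -1)) = Mul(-38815, Rational(1, 6846)) = Rational(-5545, 978)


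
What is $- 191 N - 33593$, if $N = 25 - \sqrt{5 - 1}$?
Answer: $-37986$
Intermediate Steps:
$N = 23$ ($N = 25 - \sqrt{4} = 25 - 2 = 23$)
$- 191 N - 33593 = \left(-191\right) 23 - 33593 = -4393 - 33593 = -37986$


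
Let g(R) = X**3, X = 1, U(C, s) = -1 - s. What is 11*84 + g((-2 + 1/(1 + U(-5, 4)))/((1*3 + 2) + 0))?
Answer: 925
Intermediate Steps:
g(R) = 1 (g(R) = 1**3 = 1)
11*84 + g((-2 + 1/(1 + U(-5, 4)))/((1*3 + 2) + 0)) = 11*84 + 1 = 924 + 1 = 925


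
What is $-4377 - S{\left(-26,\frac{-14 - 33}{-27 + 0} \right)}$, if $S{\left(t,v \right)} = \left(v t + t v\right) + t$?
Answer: $- \frac{115033}{27} \approx -4260.5$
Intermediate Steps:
$S{\left(t,v \right)} = t + 2 t v$ ($S{\left(t,v \right)} = \left(t v + t v\right) + t = 2 t v + t = t + 2 t v$)
$-4377 - S{\left(-26,\frac{-14 - 33}{-27 + 0} \right)} = -4377 - - 26 \left(1 + 2 \frac{-14 - 33}{-27 + 0}\right) = -4377 - - 26 \left(1 + 2 \left(- \frac{47}{-27}\right)\right) = -4377 - - 26 \left(1 + 2 \left(\left(-47\right) \left(- \frac{1}{27}\right)\right)\right) = -4377 - - 26 \left(1 + 2 \cdot \frac{47}{27}\right) = -4377 - - 26 \left(1 + \frac{94}{27}\right) = -4377 - \left(-26\right) \frac{121}{27} = -4377 - - \frac{3146}{27} = -4377 + \frac{3146}{27} = - \frac{115033}{27}$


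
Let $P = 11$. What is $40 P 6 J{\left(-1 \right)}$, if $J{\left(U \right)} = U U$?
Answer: $2640$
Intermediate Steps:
$J{\left(U \right)} = U^{2}$
$40 P 6 J{\left(-1 \right)} = 40 \cdot 11 \cdot 6 \left(-1\right)^{2} = 40 \cdot 66 \cdot 1 = 40 \cdot 66 = 2640$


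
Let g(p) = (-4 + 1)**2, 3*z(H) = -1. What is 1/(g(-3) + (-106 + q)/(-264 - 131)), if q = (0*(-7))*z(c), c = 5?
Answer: 395/3661 ≈ 0.10789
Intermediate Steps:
z(H) = -1/3 (z(H) = (1/3)*(-1) = -1/3)
q = 0 (q = (0*(-7))*(-1/3) = 0*(-1/3) = 0)
g(p) = 9 (g(p) = (-3)**2 = 9)
1/(g(-3) + (-106 + q)/(-264 - 131)) = 1/(9 + (-106 + 0)/(-264 - 131)) = 1/(9 - 106/(-395)) = 1/(9 - 106*(-1/395)) = 1/(9 + 106/395) = 1/(3661/395) = 395/3661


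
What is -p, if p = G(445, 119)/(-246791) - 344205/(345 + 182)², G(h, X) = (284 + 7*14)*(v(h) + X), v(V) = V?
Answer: 4670414637/2211000569 ≈ 2.1124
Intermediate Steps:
G(h, X) = 382*X + 382*h (G(h, X) = (284 + 7*14)*(h + X) = (284 + 98)*(X + h) = 382*(X + h) = 382*X + 382*h)
p = -4670414637/2211000569 (p = (382*119 + 382*445)/(-246791) - 344205/(345 + 182)² = (45458 + 169990)*(-1/246791) - 344205/(527²) = 215448*(-1/246791) - 344205/277729 = -215448/246791 - 344205*1/277729 = -215448/246791 - 344205/277729 = -4670414637/2211000569 ≈ -2.1124)
-p = -1*(-4670414637/2211000569) = 4670414637/2211000569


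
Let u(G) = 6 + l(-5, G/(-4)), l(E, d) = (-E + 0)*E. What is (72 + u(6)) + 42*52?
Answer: 2237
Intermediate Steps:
l(E, d) = -E**2 (l(E, d) = (-E)*E = -E**2)
u(G) = -19 (u(G) = 6 - 1*(-5)**2 = 6 - 1*25 = 6 - 25 = -19)
(72 + u(6)) + 42*52 = (72 - 19) + 42*52 = 53 + 2184 = 2237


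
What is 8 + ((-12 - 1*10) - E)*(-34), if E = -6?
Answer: 552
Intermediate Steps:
8 + ((-12 - 1*10) - E)*(-34) = 8 + ((-12 - 1*10) - 1*(-6))*(-34) = 8 + ((-12 - 10) + 6)*(-34) = 8 + (-22 + 6)*(-34) = 8 - 16*(-34) = 8 + 544 = 552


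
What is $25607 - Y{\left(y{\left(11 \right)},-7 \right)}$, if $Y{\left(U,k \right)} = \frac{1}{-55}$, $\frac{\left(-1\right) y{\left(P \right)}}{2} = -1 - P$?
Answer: $\frac{1408386}{55} \approx 25607.0$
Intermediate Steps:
$y{\left(P \right)} = 2 + 2 P$ ($y{\left(P \right)} = - 2 \left(-1 - P\right) = 2 + 2 P$)
$Y{\left(U,k \right)} = - \frac{1}{55}$
$25607 - Y{\left(y{\left(11 \right)},-7 \right)} = 25607 - - \frac{1}{55} = 25607 + \frac{1}{55} = \frac{1408386}{55}$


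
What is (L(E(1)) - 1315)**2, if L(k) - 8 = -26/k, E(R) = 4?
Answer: 6901129/4 ≈ 1.7253e+6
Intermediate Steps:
L(k) = 8 - 26/k
(L(E(1)) - 1315)**2 = ((8 - 26/4) - 1315)**2 = ((8 - 26*1/4) - 1315)**2 = ((8 - 13/2) - 1315)**2 = (3/2 - 1315)**2 = (-2627/2)**2 = 6901129/4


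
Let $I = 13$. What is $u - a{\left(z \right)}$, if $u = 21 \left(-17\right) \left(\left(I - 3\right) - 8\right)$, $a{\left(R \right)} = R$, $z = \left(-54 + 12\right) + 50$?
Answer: $-722$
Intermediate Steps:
$z = 8$ ($z = -42 + 50 = 8$)
$u = -714$ ($u = 21 \left(-17\right) \left(\left(13 - 3\right) - 8\right) = - 357 \left(10 - 8\right) = \left(-357\right) 2 = -714$)
$u - a{\left(z \right)} = -714 - 8 = -722$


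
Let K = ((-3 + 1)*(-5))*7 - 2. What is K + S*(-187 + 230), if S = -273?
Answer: -11671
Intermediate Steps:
K = 68 (K = -2*(-5)*7 - 2 = 10*7 - 2 = 70 - 2 = 68)
K + S*(-187 + 230) = 68 - 273*(-187 + 230) = 68 - 273*43 = 68 - 11739 = -11671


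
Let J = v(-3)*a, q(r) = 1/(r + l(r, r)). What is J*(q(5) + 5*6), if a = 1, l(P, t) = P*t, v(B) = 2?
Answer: 901/15 ≈ 60.067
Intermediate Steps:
q(r) = 1/(r + r²) (q(r) = 1/(r + r*r) = 1/(r + r²))
J = 2 (J = 2*1 = 2)
J*(q(5) + 5*6) = 2*(1/(5*(1 + 5)) + 5*6) = 2*((⅕)/6 + 30) = 2*((⅕)*(⅙) + 30) = 2*(1/30 + 30) = 2*(901/30) = 901/15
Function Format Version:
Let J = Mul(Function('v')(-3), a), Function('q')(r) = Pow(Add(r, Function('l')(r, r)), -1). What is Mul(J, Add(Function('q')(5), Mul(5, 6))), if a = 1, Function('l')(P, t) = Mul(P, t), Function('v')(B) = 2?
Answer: Rational(901, 15) ≈ 60.067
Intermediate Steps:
Function('q')(r) = Pow(Add(r, Pow(r, 2)), -1) (Function('q')(r) = Pow(Add(r, Mul(r, r)), -1) = Pow(Add(r, Pow(r, 2)), -1))
J = 2 (J = Mul(2, 1) = 2)
Mul(J, Add(Function('q')(5), Mul(5, 6))) = Mul(2, Add(Mul(Pow(5, -1), Pow(Add(1, 5), -1)), Mul(5, 6))) = Mul(2, Add(Mul(Rational(1, 5), Pow(6, -1)), 30)) = Mul(2, Add(Mul(Rational(1, 5), Rational(1, 6)), 30)) = Mul(2, Add(Rational(1, 30), 30)) = Mul(2, Rational(901, 30)) = Rational(901, 15)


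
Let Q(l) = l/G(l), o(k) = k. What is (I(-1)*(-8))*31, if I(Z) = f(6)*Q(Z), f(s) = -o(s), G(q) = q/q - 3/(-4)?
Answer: -5952/7 ≈ -850.29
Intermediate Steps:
G(q) = 7/4 (G(q) = 1 - 3*(-¼) = 1 + ¾ = 7/4)
f(s) = -s
Q(l) = 4*l/7 (Q(l) = l/(7/4) = l*(4/7) = 4*l/7)
I(Z) = -24*Z/7 (I(Z) = (-1*6)*(4*Z/7) = -24*Z/7)
(I(-1)*(-8))*31 = (-24/7*(-1)*(-8))*31 = ((24/7)*(-8))*31 = -192/7*31 = -5952/7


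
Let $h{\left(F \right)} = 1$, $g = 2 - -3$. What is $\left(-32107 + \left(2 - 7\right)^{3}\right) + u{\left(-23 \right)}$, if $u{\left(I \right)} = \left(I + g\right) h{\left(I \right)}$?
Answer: $-32250$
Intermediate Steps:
$g = 5$ ($g = 2 + 3 = 5$)
$u{\left(I \right)} = 5 + I$ ($u{\left(I \right)} = \left(I + 5\right) 1 = \left(5 + I\right) 1 = 5 + I$)
$\left(-32107 + \left(2 - 7\right)^{3}\right) + u{\left(-23 \right)} = \left(-32107 + \left(2 - 7\right)^{3}\right) + \left(5 - 23\right) = \left(-32107 + \left(2 - 7\right)^{3}\right) - 18 = \left(-32107 + \left(-5\right)^{3}\right) - 18 = \left(-32107 - 125\right) - 18 = -32232 - 18 = -32250$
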